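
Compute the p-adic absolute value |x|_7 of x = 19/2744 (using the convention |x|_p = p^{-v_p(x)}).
|19/2744|_7 = 343

Step 1 — compute v_7(x) by factoring powers of 7 out of the numerator and denominator: v_7(19/2744) = -3. Step 2 — apply |x|_p = p^{-v_p(x)} = 7^{3} = 343.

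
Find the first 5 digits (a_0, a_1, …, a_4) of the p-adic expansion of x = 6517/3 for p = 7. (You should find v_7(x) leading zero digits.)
(a_0, …, a_4) = (0, 0, 0, 4, 5)

v_7(6517/3) = 3, so a_0 = ... = a_2 = 0. Factor out: x = 7^3 · u with u = 19/3 a unit in ℤ_7. Expand u iteratively via a_{v+i} = u_i mod 7, u_{i+1} = (u_i − a_{v+i})/7:
  u_0 = 19/3;  a_3 = 4;  u_1 = (u_0 − 4)/7 = 1/3
  u_1 = 1/3;  a_4 = 5;  u_2 = (u_1 − 5)/7 = -2/3
Digits: (0, 0, 0, 4, 5).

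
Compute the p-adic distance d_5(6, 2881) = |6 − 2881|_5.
d_5(6, 2881) = 1/125

Step 1 — x − y = 6 − 2881 = -2875. Step 2 — v_5(-2875) = 3 (factor: -2875 = −(5^3 · 23); the sign does not affect v_p). Step 3 — |x − y|_5 = 5^{-3} = 1/125.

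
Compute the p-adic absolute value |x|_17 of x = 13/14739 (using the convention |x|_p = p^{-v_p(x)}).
|13/14739|_17 = 4913

Step 1 — compute v_17(x) by factoring powers of 17 out of the numerator and denominator: v_17(13/14739) = -3. Step 2 — apply |x|_p = p^{-v_p(x)} = 17^{3} = 4913.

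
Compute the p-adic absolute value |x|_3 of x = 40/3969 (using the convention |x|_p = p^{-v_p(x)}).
|40/3969|_3 = 81

Step 1 — compute v_3(x) by factoring powers of 3 out of the numerator and denominator: v_3(40/3969) = -4. Step 2 — apply |x|_p = p^{-v_p(x)} = 3^{4} = 81.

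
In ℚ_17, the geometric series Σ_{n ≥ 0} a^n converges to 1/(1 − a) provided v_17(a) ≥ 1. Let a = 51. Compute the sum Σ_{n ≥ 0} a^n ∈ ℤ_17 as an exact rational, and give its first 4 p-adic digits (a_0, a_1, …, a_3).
Σ a^n = 1/(1 − a) = -1/50;  first 4 digits = (1, 3, 9, 10)

v_17(a) = 1 ≥ 1, so the series converges in ℤ_17 to 1/(1 − a) = 1/(1 − 51) = -1/50. Expand this rational in ℤ_17: compute digits iteratively via d_i = x_i mod 17, x_{i+1} = (x_i − d_i)/17. The first 4 digits are (1, 3, 9, 10).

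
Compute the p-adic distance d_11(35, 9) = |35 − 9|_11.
d_11(35, 9) = 1

Step 1 — x − y = 35 − 9 = 26. Step 2 — v_11(26) = 0 (factor: 26 = (11^0 · 26); the sign does not affect v_p). Step 3 — |x − y|_11 = 11^{0} = 1.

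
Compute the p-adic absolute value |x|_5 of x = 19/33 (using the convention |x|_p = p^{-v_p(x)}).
|19/33|_5 = 1

Step 1 — compute v_5(x) by factoring powers of 5 out of the numerator and denominator: v_5(19/33) = 0. Step 2 — apply |x|_p = p^{-v_p(x)} = 5^{0} = 1.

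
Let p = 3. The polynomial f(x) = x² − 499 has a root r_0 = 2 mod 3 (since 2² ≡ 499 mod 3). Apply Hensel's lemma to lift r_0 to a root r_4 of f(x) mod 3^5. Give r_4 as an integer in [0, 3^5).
r_4 = 227 (mod 243)

Hensel's recurrence: r_{i+1} = r_i − f(r_i)·(f′(r_i))^{-1} mod 3^{i+2}, with f′(x) = 2x. Iterate:
  r_0 = 2 (mod 3)
  r_1 = 2 (mod 9)
  r_2 = 11 (mod 27)
  r_3 = 65 (mod 81)
  r_4 = 227 (mod 243)
Final: r_4 = 227, and one checks f(r_4) ≡ 0 mod 3^5.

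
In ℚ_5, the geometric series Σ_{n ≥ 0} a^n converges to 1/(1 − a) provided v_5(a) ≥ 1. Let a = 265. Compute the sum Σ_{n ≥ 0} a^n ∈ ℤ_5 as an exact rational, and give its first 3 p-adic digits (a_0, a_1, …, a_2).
Σ a^n = 1/(1 − a) = -1/264;  first 3 digits = (1, 3, 4)

v_5(a) = 1 ≥ 1, so the series converges in ℤ_5 to 1/(1 − a) = 1/(1 − 265) = -1/264. Expand this rational in ℤ_5: compute digits iteratively via d_i = x_i mod 5, x_{i+1} = (x_i − d_i)/5. The first 3 digits are (1, 3, 4).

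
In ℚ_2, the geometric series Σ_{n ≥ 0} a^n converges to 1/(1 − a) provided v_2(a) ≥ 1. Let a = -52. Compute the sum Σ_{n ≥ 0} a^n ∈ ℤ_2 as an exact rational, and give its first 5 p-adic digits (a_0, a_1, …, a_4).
Σ a^n = 1/(1 − a) = 1/53;  first 5 digits = (1, 0, 1, 1, 1)

v_2(a) = 2 ≥ 1, so the series converges in ℤ_2 to 1/(1 − a) = 1/(1 − (-52)) = 1/53. Expand this rational in ℤ_2: compute digits iteratively via d_i = x_i mod 2, x_{i+1} = (x_i − d_i)/2. The first 5 digits are (1, 0, 1, 1, 1).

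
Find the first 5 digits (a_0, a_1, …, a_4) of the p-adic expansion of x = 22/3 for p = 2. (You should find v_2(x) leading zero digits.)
(a_0, …, a_4) = (0, 1, 0, 0, 1)

v_2(22/3) = 1, so a_0 = ... = a_0 = 0. Factor out: x = 2^1 · u with u = 11/3 a unit in ℤ_2. Expand u iteratively via a_{v+i} = u_i mod 2, u_{i+1} = (u_i − a_{v+i})/2:
  u_0 = 11/3;  a_1 = 1;  u_1 = (u_0 − 1)/2 = 4/3
  u_1 = 4/3;  a_2 = 0;  u_2 = (u_1 − 0)/2 = 2/3
  u_2 = 2/3;  a_3 = 0;  u_3 = (u_2 − 0)/2 = 1/3
  u_3 = 1/3;  a_4 = 1;  u_4 = (u_3 − 1)/2 = -1/3
Digits: (0, 1, 0, 0, 1).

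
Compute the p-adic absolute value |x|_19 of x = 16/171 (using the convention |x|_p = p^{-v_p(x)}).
|16/171|_19 = 19

Step 1 — compute v_19(x) by factoring powers of 19 out of the numerator and denominator: v_19(16/171) = -1. Step 2 — apply |x|_p = p^{-v_p(x)} = 19^{1} = 19.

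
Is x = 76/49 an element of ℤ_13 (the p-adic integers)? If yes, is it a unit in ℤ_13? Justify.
x ∈ ℤ_13^× (unit); v_13(x) = 0

ℤ_13 = {x ∈ ℚ_13 : v_13(x) ≥ 0} and ℤ_13^× = {x ∈ ℤ_13 : v_13(x) = 0}. Here v_13(76/49) = v_13(num) − v_13(den) = 0; compare against these criteria.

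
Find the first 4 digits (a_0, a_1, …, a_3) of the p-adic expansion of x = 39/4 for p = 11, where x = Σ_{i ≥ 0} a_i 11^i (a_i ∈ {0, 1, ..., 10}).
(a_0, …, a_3) = (7, 3, 8, 2)

v_11(39/4) = 0 (numerator and denominator both coprime to 11), so x ∈ ℤ_11^×. Compute digits iteratively via a_i = x_i mod 11, x_{i+1} = (x_i − a_i)/11, with x_0 = x:
  x_0 = 39/4;  a_0 = 7;  x_1 = (x_0 − 7)/11 = 1/4
  x_1 = 1/4;  a_1 = 3;  x_2 = (x_1 − 3)/11 = -1/4
  x_2 = -1/4;  a_2 = 8;  x_3 = (x_2 − 8)/11 = -3/4
  x_3 = -3/4;  a_3 = 2;  x_4 = (x_3 − 2)/11 = -1/4
Digits: (7, 3, 8, 2).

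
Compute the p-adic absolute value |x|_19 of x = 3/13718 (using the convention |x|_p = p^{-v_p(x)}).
|3/13718|_19 = 6859

Step 1 — compute v_19(x) by factoring powers of 19 out of the numerator and denominator: v_19(3/13718) = -3. Step 2 — apply |x|_p = p^{-v_p(x)} = 19^{3} = 6859.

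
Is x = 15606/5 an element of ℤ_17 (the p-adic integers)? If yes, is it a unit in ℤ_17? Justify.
x ∈ ℤ_17 but not a unit; v_17(x) = 2 > 0

ℤ_17 = {x ∈ ℚ_17 : v_17(x) ≥ 0} and ℤ_17^× = {x ∈ ℤ_17 : v_17(x) = 0}. Here v_17(15606/5) = v_17(num) − v_17(den) = 2; compare against these criteria.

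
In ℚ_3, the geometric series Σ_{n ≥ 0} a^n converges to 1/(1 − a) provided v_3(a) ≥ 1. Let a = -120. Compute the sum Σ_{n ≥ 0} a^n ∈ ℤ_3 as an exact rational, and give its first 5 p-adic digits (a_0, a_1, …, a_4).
Σ a^n = 1/(1 − a) = 1/121;  first 5 digits = (1, 2, 2, 2, 2)

v_3(a) = 1 ≥ 1, so the series converges in ℤ_3 to 1/(1 − a) = 1/(1 − (-120)) = 1/121. Expand this rational in ℤ_3: compute digits iteratively via d_i = x_i mod 3, x_{i+1} = (x_i − d_i)/3. The first 5 digits are (1, 2, 2, 2, 2).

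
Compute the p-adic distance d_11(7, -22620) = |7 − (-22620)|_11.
d_11(7, -22620) = 1/1331

Step 1 — x − y = 7 − (-22620) = 22627. Step 2 — v_11(22627) = 3 (factor: 22627 = (11^3 · 17); the sign does not affect v_p). Step 3 — |x − y|_11 = 11^{-3} = 1/1331.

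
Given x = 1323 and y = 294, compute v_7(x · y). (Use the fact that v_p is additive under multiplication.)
v_7(388962) = 4

v_p(x) = 2 (factor: 1323 = 7^2 · 27); v_p(y) = 2 (factor: 294 = 7^2 · 6). Additivity: v_p(xy) = v_p(x) + v_p(y) = 2 + 2 = 4. (Direct check: xy = 388962 = 7^4 · (162).)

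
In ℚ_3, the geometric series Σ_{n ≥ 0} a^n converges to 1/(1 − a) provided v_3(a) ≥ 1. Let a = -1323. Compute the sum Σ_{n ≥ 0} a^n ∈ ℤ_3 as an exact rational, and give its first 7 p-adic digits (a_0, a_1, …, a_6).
Σ a^n = 1/(1 − a) = 1/1324;  first 7 digits = (1, 0, 0, 2, 1, 0, 2)

v_3(a) = 3 ≥ 1, so the series converges in ℤ_3 to 1/(1 − a) = 1/(1 − (-1323)) = 1/1324. Expand this rational in ℤ_3: compute digits iteratively via d_i = x_i mod 3, x_{i+1} = (x_i − d_i)/3. The first 7 digits are (1, 0, 0, 2, 1, 0, 2).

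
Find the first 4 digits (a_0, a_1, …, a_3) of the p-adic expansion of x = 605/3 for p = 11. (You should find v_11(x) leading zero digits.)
(a_0, …, a_3) = (0, 0, 9, 3)

v_11(605/3) = 2, so a_0 = ... = a_1 = 0. Factor out: x = 11^2 · u with u = 5/3 a unit in ℤ_11. Expand u iteratively via a_{v+i} = u_i mod 11, u_{i+1} = (u_i − a_{v+i})/11:
  u_0 = 5/3;  a_2 = 9;  u_1 = (u_0 − 9)/11 = -2/3
  u_1 = -2/3;  a_3 = 3;  u_2 = (u_1 − 3)/11 = -1/3
Digits: (0, 0, 9, 3).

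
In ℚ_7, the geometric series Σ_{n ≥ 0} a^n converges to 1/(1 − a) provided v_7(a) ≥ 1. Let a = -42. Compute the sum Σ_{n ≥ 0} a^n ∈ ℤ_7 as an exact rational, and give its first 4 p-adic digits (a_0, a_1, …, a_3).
Σ a^n = 1/(1 − a) = 1/43;  first 4 digits = (1, 1, 0, 6)

v_7(a) = 1 ≥ 1, so the series converges in ℤ_7 to 1/(1 − a) = 1/(1 − (-42)) = 1/43. Expand this rational in ℤ_7: compute digits iteratively via d_i = x_i mod 7, x_{i+1} = (x_i − d_i)/7. The first 4 digits are (1, 1, 0, 6).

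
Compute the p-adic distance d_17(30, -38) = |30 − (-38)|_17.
d_17(30, -38) = 1/17

Step 1 — x − y = 30 − (-38) = 68. Step 2 — v_17(68) = 1 (factor: 68 = (17^1 · 4); the sign does not affect v_p). Step 3 — |x − y|_17 = 17^{-1} = 1/17.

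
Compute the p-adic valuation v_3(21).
v_3(21) = 1

v_3(n) is the largest exponent k such that 3^k divides n. Factor out: 21 = 3^1 · 7. (Sign doesn't affect v_p.) So v_3(21) = 1.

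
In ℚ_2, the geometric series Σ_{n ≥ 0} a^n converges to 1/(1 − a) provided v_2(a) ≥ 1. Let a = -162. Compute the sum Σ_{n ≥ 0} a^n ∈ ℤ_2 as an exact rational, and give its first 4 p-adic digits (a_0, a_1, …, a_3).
Σ a^n = 1/(1 − a) = 1/163;  first 4 digits = (1, 1, 0, 1)

v_2(a) = 1 ≥ 1, so the series converges in ℤ_2 to 1/(1 − a) = 1/(1 − (-162)) = 1/163. Expand this rational in ℤ_2: compute digits iteratively via d_i = x_i mod 2, x_{i+1} = (x_i − d_i)/2. The first 4 digits are (1, 1, 0, 1).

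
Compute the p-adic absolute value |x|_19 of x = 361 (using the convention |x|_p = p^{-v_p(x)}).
|361|_19 = 1/361

Step 1 — compute v_19(x) by factoring powers of 19 out of the numerator and denominator: v_19(361) = 2. Step 2 — apply |x|_p = p^{-v_p(x)} = 19^{-2} = 1/361.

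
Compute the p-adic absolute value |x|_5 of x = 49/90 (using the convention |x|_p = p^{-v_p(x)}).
|49/90|_5 = 5

Step 1 — compute v_5(x) by factoring powers of 5 out of the numerator and denominator: v_5(49/90) = -1. Step 2 — apply |x|_p = p^{-v_p(x)} = 5^{1} = 5.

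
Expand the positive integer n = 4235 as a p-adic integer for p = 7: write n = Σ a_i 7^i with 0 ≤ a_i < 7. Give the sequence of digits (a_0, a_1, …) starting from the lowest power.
(a_0, a_1, …) = (0, 3, 2, 5, 1)

Repeated division by 7 gives the digits low-to-high: 4235 = 3·7^1 + 2·7^2 + 5·7^3 + 1·7^4. Digit sequence: (0, 3, 2, 5, 1).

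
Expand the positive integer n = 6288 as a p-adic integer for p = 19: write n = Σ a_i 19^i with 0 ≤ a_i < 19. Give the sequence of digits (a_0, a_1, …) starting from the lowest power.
(a_0, a_1, …) = (18, 7, 17)

Repeated division by 19 gives the digits low-to-high: 6288 = 18 + 7·19^1 + 17·19^2. Digit sequence: (18, 7, 17).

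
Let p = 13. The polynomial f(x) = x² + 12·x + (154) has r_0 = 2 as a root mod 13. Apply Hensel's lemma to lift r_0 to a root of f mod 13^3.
r_2 = 1744 (mod 2197)

Hensel: r_{i+1} = r_i − f(r_i)·(f′(r_i))^{-1} mod 13^{i+2}, f′(x) = 2x + 12. Iterate:
  r_0 = 2 (mod 13)
  r_1 = 54 (mod 169)
  r_2 = 1744 (mod 2197)
Final: r = 1744 satisfies f(r) ≡ 0 mod 13^3.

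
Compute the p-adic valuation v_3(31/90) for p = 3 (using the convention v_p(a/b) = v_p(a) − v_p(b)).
v_3(31/90) = -2

Factor powers of 3 from the numerator and denominator of the reduced fraction: 31 = 3^0 · 31 and 90 = 3^2 · 10. Apply v_p(a/b) = v_p(a) − v_p(b): v_3(31/90) = 0 − 2 = -2.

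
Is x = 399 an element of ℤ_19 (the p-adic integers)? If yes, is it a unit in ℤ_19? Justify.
x ∈ ℤ_19 but not a unit; v_19(x) = 1 > 0

ℤ_19 = {x ∈ ℚ_19 : v_19(x) ≥ 0} and ℤ_19^× = {x ∈ ℤ_19 : v_19(x) = 0}. Here v_19(399) = v_19(num) − v_19(den) = 1; compare against these criteria.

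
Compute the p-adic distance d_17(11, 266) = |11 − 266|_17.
d_17(11, 266) = 1/17

Step 1 — x − y = 11 − 266 = -255. Step 2 — v_17(-255) = 1 (factor: -255 = −(17^1 · 15); the sign does not affect v_p). Step 3 — |x − y|_17 = 17^{-1} = 1/17.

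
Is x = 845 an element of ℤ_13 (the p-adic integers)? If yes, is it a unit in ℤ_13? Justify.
x ∈ ℤ_13 but not a unit; v_13(x) = 2 > 0

ℤ_13 = {x ∈ ℚ_13 : v_13(x) ≥ 0} and ℤ_13^× = {x ∈ ℤ_13 : v_13(x) = 0}. Here v_13(845) = v_13(num) − v_13(den) = 2; compare against these criteria.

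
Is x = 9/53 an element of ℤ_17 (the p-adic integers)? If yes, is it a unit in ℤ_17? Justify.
x ∈ ℤ_17^× (unit); v_17(x) = 0

ℤ_17 = {x ∈ ℚ_17 : v_17(x) ≥ 0} and ℤ_17^× = {x ∈ ℤ_17 : v_17(x) = 0}. Here v_17(9/53) = v_17(num) − v_17(den) = 0; compare against these criteria.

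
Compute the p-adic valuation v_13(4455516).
v_13(4455516) = 5

v_13(n) is the largest exponent k such that 13^k divides n. Factor out: 4455516 = 13^5 · 12. (Sign doesn't affect v_p.) So v_13(4455516) = 5.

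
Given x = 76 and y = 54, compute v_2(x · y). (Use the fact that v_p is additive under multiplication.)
v_2(4104) = 3

v_p(x) = 2 (factor: 76 = 2^2 · 19); v_p(y) = 1 (factor: 54 = 2^1 · 27). Additivity: v_p(xy) = v_p(x) + v_p(y) = 2 + 1 = 3. (Direct check: xy = 4104 = 2^3 · (513).)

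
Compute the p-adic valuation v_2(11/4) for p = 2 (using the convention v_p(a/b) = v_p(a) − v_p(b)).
v_2(11/4) = -2

Factor powers of 2 from the numerator and denominator of the reduced fraction: 11 = 2^0 · 11 and 4 = 2^2 · 1. Apply v_p(a/b) = v_p(a) − v_p(b): v_2(11/4) = 0 − 2 = -2.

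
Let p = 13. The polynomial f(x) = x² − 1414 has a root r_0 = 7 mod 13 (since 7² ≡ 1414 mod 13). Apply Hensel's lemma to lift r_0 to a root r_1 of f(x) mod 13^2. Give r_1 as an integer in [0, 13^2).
r_1 = 20 (mod 169)

Hensel's recurrence: r_{i+1} = r_i − f(r_i)·(f′(r_i))^{-1} mod 13^{i+2}, with f′(x) = 2x. Iterate:
  r_0 = 7 (mod 13)
  r_1 = 20 (mod 169)
Final: r_1 = 20, and one checks f(r_1) ≡ 0 mod 13^2.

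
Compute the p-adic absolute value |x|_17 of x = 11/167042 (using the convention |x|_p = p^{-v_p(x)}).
|11/167042|_17 = 83521

Step 1 — compute v_17(x) by factoring powers of 17 out of the numerator and denominator: v_17(11/167042) = -4. Step 2 — apply |x|_p = p^{-v_p(x)} = 17^{4} = 83521.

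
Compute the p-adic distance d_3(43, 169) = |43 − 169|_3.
d_3(43, 169) = 1/9

Step 1 — x − y = 43 − 169 = -126. Step 2 — v_3(-126) = 2 (factor: -126 = −(3^2 · 14); the sign does not affect v_p). Step 3 — |x − y|_3 = 3^{-2} = 1/9.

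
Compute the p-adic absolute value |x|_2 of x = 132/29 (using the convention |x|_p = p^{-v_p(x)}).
|132/29|_2 = 1/4

Step 1 — compute v_2(x) by factoring powers of 2 out of the numerator and denominator: v_2(132/29) = 2. Step 2 — apply |x|_p = p^{-v_p(x)} = 2^{-2} = 1/4.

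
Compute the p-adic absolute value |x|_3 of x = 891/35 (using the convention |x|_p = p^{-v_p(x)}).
|891/35|_3 = 1/81

Step 1 — compute v_3(x) by factoring powers of 3 out of the numerator and denominator: v_3(891/35) = 4. Step 2 — apply |x|_p = p^{-v_p(x)} = 3^{-4} = 1/81.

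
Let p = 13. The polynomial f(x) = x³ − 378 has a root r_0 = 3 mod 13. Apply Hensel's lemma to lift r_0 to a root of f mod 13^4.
r_3 = 20465 (mod 28561)

Hensel: r_{i+1} = r_i − f(r_i)/f′(r_i) mod 13^{i+2}, where f′(x) = 3x². Iterate:
  r_0 = 3 (mod 13)
  r_1 = 16 (mod 169)
  r_2 = 692 (mod 2197)
  r_3 = 20465 (mod 28561)
Final: r = 20465 with f(r) ≡ 0 mod 13^4.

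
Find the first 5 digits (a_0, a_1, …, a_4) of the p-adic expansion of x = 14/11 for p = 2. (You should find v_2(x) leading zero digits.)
(a_0, …, a_4) = (0, 1, 0, 1, 0)

v_2(14/11) = 1, so a_0 = ... = a_0 = 0. Factor out: x = 2^1 · u with u = 7/11 a unit in ℤ_2. Expand u iteratively via a_{v+i} = u_i mod 2, u_{i+1} = (u_i − a_{v+i})/2:
  u_0 = 7/11;  a_1 = 1;  u_1 = (u_0 − 1)/2 = -2/11
  u_1 = -2/11;  a_2 = 0;  u_2 = (u_1 − 0)/2 = -1/11
  u_2 = -1/11;  a_3 = 1;  u_3 = (u_2 − 1)/2 = -6/11
  u_3 = -6/11;  a_4 = 0;  u_4 = (u_3 − 0)/2 = -3/11
Digits: (0, 1, 0, 1, 0).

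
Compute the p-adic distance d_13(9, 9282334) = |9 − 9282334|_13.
d_13(9, 9282334) = 1/371293

Step 1 — x − y = 9 − 9282334 = -9282325. Step 2 — v_13(-9282325) = 5 (factor: -9282325 = −(13^5 · 25); the sign does not affect v_p). Step 3 — |x − y|_13 = 13^{-5} = 1/371293.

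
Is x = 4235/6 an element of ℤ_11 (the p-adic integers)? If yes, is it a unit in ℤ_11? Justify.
x ∈ ℤ_11 but not a unit; v_11(x) = 2 > 0

ℤ_11 = {x ∈ ℚ_11 : v_11(x) ≥ 0} and ℤ_11^× = {x ∈ ℤ_11 : v_11(x) = 0}. Here v_11(4235/6) = v_11(num) − v_11(den) = 2; compare against these criteria.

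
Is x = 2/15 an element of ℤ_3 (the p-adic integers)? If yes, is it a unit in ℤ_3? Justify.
x ∉ ℤ_3 (v_3(x) = -1 < 0)

ℤ_3 = {x ∈ ℚ_3 : v_3(x) ≥ 0} and ℤ_3^× = {x ∈ ℤ_3 : v_3(x) = 0}. Here v_3(2/15) = v_3(num) − v_3(den) = -1; compare against these criteria.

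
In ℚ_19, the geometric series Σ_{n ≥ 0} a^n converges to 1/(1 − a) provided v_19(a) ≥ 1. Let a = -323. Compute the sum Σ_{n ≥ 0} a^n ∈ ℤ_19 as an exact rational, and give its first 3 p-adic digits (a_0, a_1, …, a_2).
Σ a^n = 1/(1 − a) = 1/324;  first 3 digits = (1, 2, 3)

v_19(a) = 1 ≥ 1, so the series converges in ℤ_19 to 1/(1 − a) = 1/(1 − (-323)) = 1/324. Expand this rational in ℤ_19: compute digits iteratively via d_i = x_i mod 19, x_{i+1} = (x_i − d_i)/19. The first 3 digits are (1, 2, 3).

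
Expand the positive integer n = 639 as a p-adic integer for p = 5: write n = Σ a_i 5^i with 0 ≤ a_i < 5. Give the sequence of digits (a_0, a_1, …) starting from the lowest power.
(a_0, a_1, …) = (4, 2, 0, 0, 1)

Repeated division by 5 gives the digits low-to-high: 639 = 4 + 2·5^1 + 1·5^4. Digit sequence: (4, 2, 0, 0, 1).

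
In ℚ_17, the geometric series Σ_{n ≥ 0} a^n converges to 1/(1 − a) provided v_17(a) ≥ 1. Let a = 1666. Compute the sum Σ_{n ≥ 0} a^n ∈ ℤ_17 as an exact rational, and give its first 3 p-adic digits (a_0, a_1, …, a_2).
Σ a^n = 1/(1 − a) = -1/1665;  first 3 digits = (1, 13, 4)

v_17(a) = 1 ≥ 1, so the series converges in ℤ_17 to 1/(1 − a) = 1/(1 − 1666) = -1/1665. Expand this rational in ℤ_17: compute digits iteratively via d_i = x_i mod 17, x_{i+1} = (x_i − d_i)/17. The first 3 digits are (1, 13, 4).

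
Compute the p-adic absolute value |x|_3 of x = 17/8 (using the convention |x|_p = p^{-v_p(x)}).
|17/8|_3 = 1

Step 1 — compute v_3(x) by factoring powers of 3 out of the numerator and denominator: v_3(17/8) = 0. Step 2 — apply |x|_p = p^{-v_p(x)} = 3^{0} = 1.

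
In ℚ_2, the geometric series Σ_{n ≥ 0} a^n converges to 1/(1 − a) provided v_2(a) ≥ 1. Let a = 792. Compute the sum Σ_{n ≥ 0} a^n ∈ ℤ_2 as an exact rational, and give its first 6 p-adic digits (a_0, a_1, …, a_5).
Σ a^n = 1/(1 − a) = -1/791;  first 6 digits = (1, 0, 0, 1, 1, 0)

v_2(a) = 3 ≥ 1, so the series converges in ℤ_2 to 1/(1 − a) = 1/(1 − 792) = -1/791. Expand this rational in ℤ_2: compute digits iteratively via d_i = x_i mod 2, x_{i+1} = (x_i − d_i)/2. The first 6 digits are (1, 0, 0, 1, 1, 0).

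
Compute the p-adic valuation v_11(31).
v_11(31) = 0

v_11(n) is the largest exponent k such that 11^k divides n. Factor out: 31 = 11^0 · 31. (Sign doesn't affect v_p.) So v_11(31) = 0.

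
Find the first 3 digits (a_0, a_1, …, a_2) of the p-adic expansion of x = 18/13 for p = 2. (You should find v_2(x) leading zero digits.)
(a_0, …, a_2) = (0, 1, 0)

v_2(18/13) = 1, so a_0 = ... = a_0 = 0. Factor out: x = 2^1 · u with u = 9/13 a unit in ℤ_2. Expand u iteratively via a_{v+i} = u_i mod 2, u_{i+1} = (u_i − a_{v+i})/2:
  u_0 = 9/13;  a_1 = 1;  u_1 = (u_0 − 1)/2 = -2/13
  u_1 = -2/13;  a_2 = 0;  u_2 = (u_1 − 0)/2 = -1/13
Digits: (0, 1, 0).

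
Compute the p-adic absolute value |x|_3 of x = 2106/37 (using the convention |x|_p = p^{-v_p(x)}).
|2106/37|_3 = 1/81

Step 1 — compute v_3(x) by factoring powers of 3 out of the numerator and denominator: v_3(2106/37) = 4. Step 2 — apply |x|_p = p^{-v_p(x)} = 3^{-4} = 1/81.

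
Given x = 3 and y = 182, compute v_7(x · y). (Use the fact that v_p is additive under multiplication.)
v_7(546) = 1

v_p(x) = 0 (factor: 3 = 7^0 · 3); v_p(y) = 1 (factor: 182 = 7^1 · 26). Additivity: v_p(xy) = v_p(x) + v_p(y) = 0 + 1 = 1. (Direct check: xy = 546 = 7^1 · (78).)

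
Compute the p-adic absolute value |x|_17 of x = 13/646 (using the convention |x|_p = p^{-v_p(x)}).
|13/646|_17 = 17

Step 1 — compute v_17(x) by factoring powers of 17 out of the numerator and denominator: v_17(13/646) = -1. Step 2 — apply |x|_p = p^{-v_p(x)} = 17^{1} = 17.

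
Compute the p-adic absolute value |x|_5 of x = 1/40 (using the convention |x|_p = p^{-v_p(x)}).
|1/40|_5 = 5

Step 1 — compute v_5(x) by factoring powers of 5 out of the numerator and denominator: v_5(1/40) = -1. Step 2 — apply |x|_p = p^{-v_p(x)} = 5^{1} = 5.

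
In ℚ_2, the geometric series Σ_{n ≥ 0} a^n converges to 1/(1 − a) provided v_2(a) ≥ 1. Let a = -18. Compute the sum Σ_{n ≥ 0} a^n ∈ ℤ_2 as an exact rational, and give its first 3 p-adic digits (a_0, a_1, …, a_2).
Σ a^n = 1/(1 − a) = 1/19;  first 3 digits = (1, 1, 0)

v_2(a) = 1 ≥ 1, so the series converges in ℤ_2 to 1/(1 − a) = 1/(1 − (-18)) = 1/19. Expand this rational in ℤ_2: compute digits iteratively via d_i = x_i mod 2, x_{i+1} = (x_i − d_i)/2. The first 3 digits are (1, 1, 0).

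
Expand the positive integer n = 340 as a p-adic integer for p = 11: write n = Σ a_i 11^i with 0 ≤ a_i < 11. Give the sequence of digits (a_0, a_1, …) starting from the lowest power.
(a_0, a_1, …) = (10, 8, 2)

Repeated division by 11 gives the digits low-to-high: 340 = 10 + 8·11^1 + 2·11^2. Digit sequence: (10, 8, 2).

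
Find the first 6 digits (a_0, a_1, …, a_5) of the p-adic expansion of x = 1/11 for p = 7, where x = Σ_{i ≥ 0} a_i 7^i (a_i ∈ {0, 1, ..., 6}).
(a_0, …, a_5) = (2, 1, 3, 4, 0, 5)

v_7(1/11) = 0 (numerator and denominator both coprime to 7), so x ∈ ℤ_7^×. Compute digits iteratively via a_i = x_i mod 7, x_{i+1} = (x_i − a_i)/7, with x_0 = x:
  x_0 = 1/11;  a_0 = 2;  x_1 = (x_0 − 2)/7 = -3/11
  x_1 = -3/11;  a_1 = 1;  x_2 = (x_1 − 1)/7 = -2/11
  x_2 = -2/11;  a_2 = 3;  x_3 = (x_2 − 3)/7 = -5/11
  x_3 = -5/11;  a_3 = 4;  x_4 = (x_3 − 4)/7 = -7/11
  x_4 = -7/11;  a_4 = 0;  x_5 = (x_4 − 0)/7 = -1/11
  x_5 = -1/11;  a_5 = 5;  x_6 = (x_5 − 5)/7 = -8/11
Digits: (2, 1, 3, 4, 0, 5).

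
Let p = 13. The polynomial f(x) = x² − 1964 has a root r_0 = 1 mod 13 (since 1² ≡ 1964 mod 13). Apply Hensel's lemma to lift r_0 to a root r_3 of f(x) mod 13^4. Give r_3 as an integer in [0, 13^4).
r_3 = 7320 (mod 28561)

Hensel's recurrence: r_{i+1} = r_i − f(r_i)·(f′(r_i))^{-1} mod 13^{i+2}, with f′(x) = 2x. Iterate:
  r_0 = 1 (mod 13)
  r_1 = 53 (mod 169)
  r_2 = 729 (mod 2197)
  r_3 = 7320 (mod 28561)
Final: r_3 = 7320, and one checks f(r_3) ≡ 0 mod 13^4.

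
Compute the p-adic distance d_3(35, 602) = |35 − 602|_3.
d_3(35, 602) = 1/81

Step 1 — x − y = 35 − 602 = -567. Step 2 — v_3(-567) = 4 (factor: -567 = −(3^4 · 7); the sign does not affect v_p). Step 3 — |x − y|_3 = 3^{-4} = 1/81.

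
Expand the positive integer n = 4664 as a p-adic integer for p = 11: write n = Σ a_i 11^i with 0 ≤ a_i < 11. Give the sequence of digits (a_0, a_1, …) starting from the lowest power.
(a_0, a_1, …) = (0, 6, 5, 3)

Repeated division by 11 gives the digits low-to-high: 4664 = 6·11^1 + 5·11^2 + 3·11^3. Digit sequence: (0, 6, 5, 3).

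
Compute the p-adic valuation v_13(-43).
v_13(-43) = 0

v_13(n) is the largest exponent k such that 13^k divides n. Factor out: -43 = -13^0 · 43. (Sign doesn't affect v_p.) So v_13(-43) = 0.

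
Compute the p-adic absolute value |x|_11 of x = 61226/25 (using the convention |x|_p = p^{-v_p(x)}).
|61226/25|_11 = 1/1331

Step 1 — compute v_11(x) by factoring powers of 11 out of the numerator and denominator: v_11(61226/25) = 3. Step 2 — apply |x|_p = p^{-v_p(x)} = 11^{-3} = 1/1331.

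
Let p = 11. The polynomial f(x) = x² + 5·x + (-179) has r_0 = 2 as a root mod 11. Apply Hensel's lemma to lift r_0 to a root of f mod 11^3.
r_2 = 706 (mod 1331)

Hensel: r_{i+1} = r_i − f(r_i)·(f′(r_i))^{-1} mod 11^{i+2}, f′(x) = 2x + 5. Iterate:
  r_0 = 2 (mod 11)
  r_1 = 101 (mod 121)
  r_2 = 706 (mod 1331)
Final: r = 706 satisfies f(r) ≡ 0 mod 11^3.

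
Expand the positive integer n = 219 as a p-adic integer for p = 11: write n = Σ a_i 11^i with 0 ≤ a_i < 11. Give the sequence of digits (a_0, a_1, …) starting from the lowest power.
(a_0, a_1, …) = (10, 8, 1)

Repeated division by 11 gives the digits low-to-high: 219 = 10 + 8·11^1 + 1·11^2. Digit sequence: (10, 8, 1).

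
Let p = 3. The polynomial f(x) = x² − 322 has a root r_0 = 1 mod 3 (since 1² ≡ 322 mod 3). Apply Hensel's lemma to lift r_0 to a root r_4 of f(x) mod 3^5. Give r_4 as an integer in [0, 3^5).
r_4 = 184 (mod 243)

Hensel's recurrence: r_{i+1} = r_i − f(r_i)·(f′(r_i))^{-1} mod 3^{i+2}, with f′(x) = 2x. Iterate:
  r_0 = 1 (mod 3)
  r_1 = 4 (mod 9)
  r_2 = 22 (mod 27)
  r_3 = 22 (mod 81)
  r_4 = 184 (mod 243)
Final: r_4 = 184, and one checks f(r_4) ≡ 0 mod 3^5.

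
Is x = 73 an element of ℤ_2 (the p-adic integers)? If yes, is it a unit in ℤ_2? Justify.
x ∈ ℤ_2^× (unit); v_2(x) = 0

ℤ_2 = {x ∈ ℚ_2 : v_2(x) ≥ 0} and ℤ_2^× = {x ∈ ℤ_2 : v_2(x) = 0}. Here v_2(73) = v_2(num) − v_2(den) = 0; compare against these criteria.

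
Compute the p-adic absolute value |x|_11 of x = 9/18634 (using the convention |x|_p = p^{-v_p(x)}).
|9/18634|_11 = 1331

Step 1 — compute v_11(x) by factoring powers of 11 out of the numerator and denominator: v_11(9/18634) = -3. Step 2 — apply |x|_p = p^{-v_p(x)} = 11^{3} = 1331.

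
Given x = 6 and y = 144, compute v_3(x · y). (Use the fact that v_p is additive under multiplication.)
v_3(864) = 3

v_p(x) = 1 (factor: 6 = 3^1 · 2); v_p(y) = 2 (factor: 144 = 3^2 · 16). Additivity: v_p(xy) = v_p(x) + v_p(y) = 1 + 2 = 3. (Direct check: xy = 864 = 3^3 · (32).)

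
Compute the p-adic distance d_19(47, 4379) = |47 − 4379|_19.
d_19(47, 4379) = 1/361

Step 1 — x − y = 47 − 4379 = -4332. Step 2 — v_19(-4332) = 2 (factor: -4332 = −(19^2 · 12); the sign does not affect v_p). Step 3 — |x − y|_19 = 19^{-2} = 1/361.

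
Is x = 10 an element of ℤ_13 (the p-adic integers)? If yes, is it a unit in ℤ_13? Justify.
x ∈ ℤ_13^× (unit); v_13(x) = 0

ℤ_13 = {x ∈ ℚ_13 : v_13(x) ≥ 0} and ℤ_13^× = {x ∈ ℤ_13 : v_13(x) = 0}. Here v_13(10) = v_13(num) − v_13(den) = 0; compare against these criteria.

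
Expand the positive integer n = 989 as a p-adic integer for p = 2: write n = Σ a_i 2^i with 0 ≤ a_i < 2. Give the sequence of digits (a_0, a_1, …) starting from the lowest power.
(a_0, a_1, …) = (1, 0, 1, 1, 1, 0, 1, 1, 1, 1)

Repeated division by 2 gives the digits low-to-high: 989 = 1 + 1·2^2 + 1·2^3 + 1·2^4 + 1·2^6 + 1·2^7 + 1·2^8 + 1·2^9. Digit sequence: (1, 0, 1, 1, 1, 0, 1, 1, 1, 1).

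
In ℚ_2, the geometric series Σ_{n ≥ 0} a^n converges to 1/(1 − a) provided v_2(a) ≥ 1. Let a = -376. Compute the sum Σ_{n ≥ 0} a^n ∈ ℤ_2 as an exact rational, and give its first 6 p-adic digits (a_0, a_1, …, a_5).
Σ a^n = 1/(1 − a) = 1/377;  first 6 digits = (1, 0, 0, 1, 0, 0)

v_2(a) = 3 ≥ 1, so the series converges in ℤ_2 to 1/(1 − a) = 1/(1 − (-376)) = 1/377. Expand this rational in ℤ_2: compute digits iteratively via d_i = x_i mod 2, x_{i+1} = (x_i − d_i)/2. The first 6 digits are (1, 0, 0, 1, 0, 0).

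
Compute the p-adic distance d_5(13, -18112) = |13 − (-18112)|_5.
d_5(13, -18112) = 1/625

Step 1 — x − y = 13 − (-18112) = 18125. Step 2 — v_5(18125) = 4 (factor: 18125 = (5^4 · 29); the sign does not affect v_p). Step 3 — |x − y|_5 = 5^{-4} = 1/625.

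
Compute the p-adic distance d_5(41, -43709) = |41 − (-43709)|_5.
d_5(41, -43709) = 1/3125

Step 1 — x − y = 41 − (-43709) = 43750. Step 2 — v_5(43750) = 5 (factor: 43750 = (5^5 · 14); the sign does not affect v_p). Step 3 — |x − y|_5 = 5^{-5} = 1/3125.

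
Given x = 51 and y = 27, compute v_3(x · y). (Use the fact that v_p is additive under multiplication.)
v_3(1377) = 4

v_p(x) = 1 (factor: 51 = 3^1 · 17); v_p(y) = 3 (factor: 27 = 3^3 · 1). Additivity: v_p(xy) = v_p(x) + v_p(y) = 1 + 3 = 4. (Direct check: xy = 1377 = 3^4 · (17).)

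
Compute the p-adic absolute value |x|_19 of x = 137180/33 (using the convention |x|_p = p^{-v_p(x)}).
|137180/33|_19 = 1/6859

Step 1 — compute v_19(x) by factoring powers of 19 out of the numerator and denominator: v_19(137180/33) = 3. Step 2 — apply |x|_p = p^{-v_p(x)} = 19^{-3} = 1/6859.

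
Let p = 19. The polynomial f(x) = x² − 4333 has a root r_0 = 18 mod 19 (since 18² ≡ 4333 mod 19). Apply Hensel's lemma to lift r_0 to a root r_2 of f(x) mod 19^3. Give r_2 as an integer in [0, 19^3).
r_2 = 4692 (mod 6859)

Hensel's recurrence: r_{i+1} = r_i − f(r_i)·(f′(r_i))^{-1} mod 19^{i+2}, with f′(x) = 2x. Iterate:
  r_0 = 18 (mod 19)
  r_1 = 360 (mod 361)
  r_2 = 4692 (mod 6859)
Final: r_2 = 4692, and one checks f(r_2) ≡ 0 mod 19^3.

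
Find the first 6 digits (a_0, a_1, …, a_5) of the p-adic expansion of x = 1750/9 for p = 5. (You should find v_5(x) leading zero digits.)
(a_0, …, a_5) = (0, 0, 0, 1, 4, 2)

v_5(1750/9) = 3, so a_0 = ... = a_2 = 0. Factor out: x = 5^3 · u with u = 14/9 a unit in ℤ_5. Expand u iteratively via a_{v+i} = u_i mod 5, u_{i+1} = (u_i − a_{v+i})/5:
  u_0 = 14/9;  a_3 = 1;  u_1 = (u_0 − 1)/5 = 1/9
  u_1 = 1/9;  a_4 = 4;  u_2 = (u_1 − 4)/5 = -7/9
  u_2 = -7/9;  a_5 = 2;  u_3 = (u_2 − 2)/5 = -5/9
Digits: (0, 0, 0, 1, 4, 2).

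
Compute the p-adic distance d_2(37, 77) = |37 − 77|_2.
d_2(37, 77) = 1/8

Step 1 — x − y = 37 − 77 = -40. Step 2 — v_2(-40) = 3 (factor: -40 = −(2^3 · 5); the sign does not affect v_p). Step 3 — |x − y|_2 = 2^{-3} = 1/8.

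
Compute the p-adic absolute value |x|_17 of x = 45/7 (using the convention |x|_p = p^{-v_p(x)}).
|45/7|_17 = 1

Step 1 — compute v_17(x) by factoring powers of 17 out of the numerator and denominator: v_17(45/7) = 0. Step 2 — apply |x|_p = p^{-v_p(x)} = 17^{0} = 1.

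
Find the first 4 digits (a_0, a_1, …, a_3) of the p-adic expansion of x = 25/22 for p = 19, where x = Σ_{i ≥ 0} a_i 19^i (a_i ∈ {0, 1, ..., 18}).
(a_0, …, a_3) = (2, 6, 4, 11)

v_19(25/22) = 0 (numerator and denominator both coprime to 19), so x ∈ ℤ_19^×. Compute digits iteratively via a_i = x_i mod 19, x_{i+1} = (x_i − a_i)/19, with x_0 = x:
  x_0 = 25/22;  a_0 = 2;  x_1 = (x_0 − 2)/19 = -1/22
  x_1 = -1/22;  a_1 = 6;  x_2 = (x_1 − 6)/19 = -7/22
  x_2 = -7/22;  a_2 = 4;  x_3 = (x_2 − 4)/19 = -5/22
  x_3 = -5/22;  a_3 = 11;  x_4 = (x_3 − 11)/19 = -13/22
Digits: (2, 6, 4, 11).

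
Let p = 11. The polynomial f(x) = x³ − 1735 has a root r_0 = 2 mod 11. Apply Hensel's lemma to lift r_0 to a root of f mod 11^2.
r_1 = 35 (mod 121)

Hensel: r_{i+1} = r_i − f(r_i)/f′(r_i) mod 11^{i+2}, where f′(x) = 3x². Iterate:
  r_0 = 2 (mod 11)
  r_1 = 35 (mod 121)
Final: r = 35 with f(r) ≡ 0 mod 11^2.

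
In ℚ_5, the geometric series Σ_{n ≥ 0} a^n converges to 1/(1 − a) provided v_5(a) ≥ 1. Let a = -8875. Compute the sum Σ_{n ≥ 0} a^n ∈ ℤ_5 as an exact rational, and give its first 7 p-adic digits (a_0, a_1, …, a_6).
Σ a^n = 1/(1 − a) = 1/8876;  first 7 digits = (1, 0, 0, 4, 0, 2, 0)

v_5(a) = 3 ≥ 1, so the series converges in ℤ_5 to 1/(1 − a) = 1/(1 − (-8875)) = 1/8876. Expand this rational in ℤ_5: compute digits iteratively via d_i = x_i mod 5, x_{i+1} = (x_i − d_i)/5. The first 7 digits are (1, 0, 0, 4, 0, 2, 0).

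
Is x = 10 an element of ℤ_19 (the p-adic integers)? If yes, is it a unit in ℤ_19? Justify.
x ∈ ℤ_19^× (unit); v_19(x) = 0

ℤ_19 = {x ∈ ℚ_19 : v_19(x) ≥ 0} and ℤ_19^× = {x ∈ ℤ_19 : v_19(x) = 0}. Here v_19(10) = v_19(num) − v_19(den) = 0; compare against these criteria.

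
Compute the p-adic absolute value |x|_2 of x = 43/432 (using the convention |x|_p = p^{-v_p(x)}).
|43/432|_2 = 16

Step 1 — compute v_2(x) by factoring powers of 2 out of the numerator and denominator: v_2(43/432) = -4. Step 2 — apply |x|_p = p^{-v_p(x)} = 2^{4} = 16.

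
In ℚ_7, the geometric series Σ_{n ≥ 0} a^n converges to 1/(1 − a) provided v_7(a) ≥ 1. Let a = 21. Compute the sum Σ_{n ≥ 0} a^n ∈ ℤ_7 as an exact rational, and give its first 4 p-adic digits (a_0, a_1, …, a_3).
Σ a^n = 1/(1 − a) = -1/20;  first 4 digits = (1, 3, 2, 0)

v_7(a) = 1 ≥ 1, so the series converges in ℤ_7 to 1/(1 − a) = 1/(1 − 21) = -1/20. Expand this rational in ℤ_7: compute digits iteratively via d_i = x_i mod 7, x_{i+1} = (x_i − d_i)/7. The first 4 digits are (1, 3, 2, 0).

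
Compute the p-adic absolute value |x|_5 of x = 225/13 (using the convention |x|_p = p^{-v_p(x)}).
|225/13|_5 = 1/25

Step 1 — compute v_5(x) by factoring powers of 5 out of the numerator and denominator: v_5(225/13) = 2. Step 2 — apply |x|_p = p^{-v_p(x)} = 5^{-2} = 1/25.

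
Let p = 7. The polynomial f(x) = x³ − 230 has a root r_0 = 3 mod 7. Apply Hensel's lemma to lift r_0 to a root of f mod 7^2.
r_1 = 45 (mod 49)

Hensel: r_{i+1} = r_i − f(r_i)/f′(r_i) mod 7^{i+2}, where f′(x) = 3x². Iterate:
  r_0 = 3 (mod 7)
  r_1 = 45 (mod 49)
Final: r = 45 with f(r) ≡ 0 mod 7^2.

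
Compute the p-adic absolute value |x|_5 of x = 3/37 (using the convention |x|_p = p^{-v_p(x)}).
|3/37|_5 = 1

Step 1 — compute v_5(x) by factoring powers of 5 out of the numerator and denominator: v_5(3/37) = 0. Step 2 — apply |x|_p = p^{-v_p(x)} = 5^{0} = 1.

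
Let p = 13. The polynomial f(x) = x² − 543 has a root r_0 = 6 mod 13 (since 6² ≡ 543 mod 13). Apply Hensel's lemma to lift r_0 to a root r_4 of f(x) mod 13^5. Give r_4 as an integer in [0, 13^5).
r_4 = 164274 (mod 371293)

Hensel's recurrence: r_{i+1} = r_i − f(r_i)·(f′(r_i))^{-1} mod 13^{i+2}, with f′(x) = 2x. Iterate:
  r_0 = 6 (mod 13)
  r_1 = 6 (mod 169)
  r_2 = 1696 (mod 2197)
  r_3 = 21469 (mod 28561)
  r_4 = 164274 (mod 371293)
Final: r_4 = 164274, and one checks f(r_4) ≡ 0 mod 13^5.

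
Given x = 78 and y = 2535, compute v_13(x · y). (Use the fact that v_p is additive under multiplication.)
v_13(197730) = 3

v_p(x) = 1 (factor: 78 = 13^1 · 6); v_p(y) = 2 (factor: 2535 = 13^2 · 15). Additivity: v_p(xy) = v_p(x) + v_p(y) = 1 + 2 = 3. (Direct check: xy = 197730 = 13^3 · (90).)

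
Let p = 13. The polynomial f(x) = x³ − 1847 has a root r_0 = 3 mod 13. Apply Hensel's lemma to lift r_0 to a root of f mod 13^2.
r_1 = 133 (mod 169)

Hensel: r_{i+1} = r_i − f(r_i)/f′(r_i) mod 13^{i+2}, where f′(x) = 3x². Iterate:
  r_0 = 3 (mod 13)
  r_1 = 133 (mod 169)
Final: r = 133 with f(r) ≡ 0 mod 13^2.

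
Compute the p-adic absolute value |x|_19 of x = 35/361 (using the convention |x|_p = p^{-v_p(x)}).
|35/361|_19 = 361

Step 1 — compute v_19(x) by factoring powers of 19 out of the numerator and denominator: v_19(35/361) = -2. Step 2 — apply |x|_p = p^{-v_p(x)} = 19^{2} = 361.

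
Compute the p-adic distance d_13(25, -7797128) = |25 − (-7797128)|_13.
d_13(25, -7797128) = 1/371293

Step 1 — x − y = 25 − (-7797128) = 7797153. Step 2 — v_13(7797153) = 5 (factor: 7797153 = (13^5 · 21); the sign does not affect v_p). Step 3 — |x − y|_13 = 13^{-5} = 1/371293.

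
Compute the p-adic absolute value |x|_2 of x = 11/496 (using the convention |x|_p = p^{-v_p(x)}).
|11/496|_2 = 16

Step 1 — compute v_2(x) by factoring powers of 2 out of the numerator and denominator: v_2(11/496) = -4. Step 2 — apply |x|_p = p^{-v_p(x)} = 2^{4} = 16.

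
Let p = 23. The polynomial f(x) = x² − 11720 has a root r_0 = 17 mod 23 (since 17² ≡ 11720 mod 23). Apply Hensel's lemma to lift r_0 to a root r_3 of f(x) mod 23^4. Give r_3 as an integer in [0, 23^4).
r_3 = 251177 (mod 279841)

Hensel's recurrence: r_{i+1} = r_i − f(r_i)·(f′(r_i))^{-1} mod 23^{i+2}, with f′(x) = 2x. Iterate:
  r_0 = 17 (mod 23)
  r_1 = 431 (mod 529)
  r_2 = 7837 (mod 12167)
  r_3 = 251177 (mod 279841)
Final: r_3 = 251177, and one checks f(r_3) ≡ 0 mod 23^4.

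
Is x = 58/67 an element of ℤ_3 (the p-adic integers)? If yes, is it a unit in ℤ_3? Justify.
x ∈ ℤ_3^× (unit); v_3(x) = 0

ℤ_3 = {x ∈ ℚ_3 : v_3(x) ≥ 0} and ℤ_3^× = {x ∈ ℤ_3 : v_3(x) = 0}. Here v_3(58/67) = v_3(num) − v_3(den) = 0; compare against these criteria.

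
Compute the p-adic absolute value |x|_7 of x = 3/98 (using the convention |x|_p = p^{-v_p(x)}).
|3/98|_7 = 49

Step 1 — compute v_7(x) by factoring powers of 7 out of the numerator and denominator: v_7(3/98) = -2. Step 2 — apply |x|_p = p^{-v_p(x)} = 7^{2} = 49.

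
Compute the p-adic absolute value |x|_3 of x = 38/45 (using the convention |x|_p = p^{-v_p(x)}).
|38/45|_3 = 9

Step 1 — compute v_3(x) by factoring powers of 3 out of the numerator and denominator: v_3(38/45) = -2. Step 2 — apply |x|_p = p^{-v_p(x)} = 3^{2} = 9.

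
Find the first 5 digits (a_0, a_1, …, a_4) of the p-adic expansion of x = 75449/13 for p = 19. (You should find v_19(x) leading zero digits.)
(a_0, …, a_4) = (0, 0, 0, 14, 11)

v_19(75449/13) = 3, so a_0 = ... = a_2 = 0. Factor out: x = 19^3 · u with u = 11/13 a unit in ℤ_19. Expand u iteratively via a_{v+i} = u_i mod 19, u_{i+1} = (u_i − a_{v+i})/19:
  u_0 = 11/13;  a_3 = 14;  u_1 = (u_0 − 14)/19 = -9/13
  u_1 = -9/13;  a_4 = 11;  u_2 = (u_1 − 11)/19 = -8/13
Digits: (0, 0, 0, 14, 11).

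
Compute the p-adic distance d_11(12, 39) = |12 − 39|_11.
d_11(12, 39) = 1

Step 1 — x − y = 12 − 39 = -27. Step 2 — v_11(-27) = 0 (factor: -27 = −(11^0 · 27); the sign does not affect v_p). Step 3 — |x − y|_11 = 11^{0} = 1.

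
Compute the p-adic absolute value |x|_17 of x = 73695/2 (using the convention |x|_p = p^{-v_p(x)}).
|73695/2|_17 = 1/4913

Step 1 — compute v_17(x) by factoring powers of 17 out of the numerator and denominator: v_17(73695/2) = 3. Step 2 — apply |x|_p = p^{-v_p(x)} = 17^{-3} = 1/4913.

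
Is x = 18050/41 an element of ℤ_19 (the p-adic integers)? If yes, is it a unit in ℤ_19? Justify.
x ∈ ℤ_19 but not a unit; v_19(x) = 2 > 0

ℤ_19 = {x ∈ ℚ_19 : v_19(x) ≥ 0} and ℤ_19^× = {x ∈ ℤ_19 : v_19(x) = 0}. Here v_19(18050/41) = v_19(num) − v_19(den) = 2; compare against these criteria.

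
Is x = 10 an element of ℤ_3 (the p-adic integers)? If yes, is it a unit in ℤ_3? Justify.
x ∈ ℤ_3^× (unit); v_3(x) = 0

ℤ_3 = {x ∈ ℚ_3 : v_3(x) ≥ 0} and ℤ_3^× = {x ∈ ℤ_3 : v_3(x) = 0}. Here v_3(10) = v_3(num) − v_3(den) = 0; compare against these criteria.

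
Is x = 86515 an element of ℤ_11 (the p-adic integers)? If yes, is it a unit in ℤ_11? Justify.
x ∈ ℤ_11 but not a unit; v_11(x) = 3 > 0

ℤ_11 = {x ∈ ℚ_11 : v_11(x) ≥ 0} and ℤ_11^× = {x ∈ ℤ_11 : v_11(x) = 0}. Here v_11(86515) = v_11(num) − v_11(den) = 3; compare against these criteria.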